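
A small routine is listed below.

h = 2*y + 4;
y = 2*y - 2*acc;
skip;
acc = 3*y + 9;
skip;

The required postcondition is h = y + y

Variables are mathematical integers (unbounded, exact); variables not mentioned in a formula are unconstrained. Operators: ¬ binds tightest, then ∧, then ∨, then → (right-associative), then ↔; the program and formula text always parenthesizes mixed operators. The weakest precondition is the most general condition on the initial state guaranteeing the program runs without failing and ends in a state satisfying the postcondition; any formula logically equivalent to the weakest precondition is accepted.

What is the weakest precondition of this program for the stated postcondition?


Working backward. After the program, the postcondition h = y + y must hold; in canonical form it is h = 2*y.
Before skip: h = 2*y
Before acc := 3*y + 9: h = 2*y
Before skip: h = 2*y
Before y := 2*y - 2*acc: 4*acc + h = 4*y
Before h := 2*y + 4: 4*acc = 2*y - 4
Answer: WP = 4*acc = 2*y - 4


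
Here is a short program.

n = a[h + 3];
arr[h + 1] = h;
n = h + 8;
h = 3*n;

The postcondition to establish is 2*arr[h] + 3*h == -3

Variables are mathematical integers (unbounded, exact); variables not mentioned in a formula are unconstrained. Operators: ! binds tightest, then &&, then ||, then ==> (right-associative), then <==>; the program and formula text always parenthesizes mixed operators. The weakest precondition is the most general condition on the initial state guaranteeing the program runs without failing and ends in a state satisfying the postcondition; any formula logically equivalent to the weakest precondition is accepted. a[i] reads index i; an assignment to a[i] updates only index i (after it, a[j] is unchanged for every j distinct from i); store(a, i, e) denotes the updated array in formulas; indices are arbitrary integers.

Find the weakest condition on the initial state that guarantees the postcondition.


Working backward. After the program, 2*arr[h] + 3*h == -3 must hold.
Before h := 3*n: 2*arr[3*n] + 9*n == -3
Before n := h + 8: 2*arr[3*h + 24] + 9*h == -75
Before arr[h + 1] := h: 2*store(arr, h + 1, h)[3*h + 24] + 9*h == -75
Before n := a[h + 3]: 2*store(arr, h + 1, h)[3*h + 24] + 9*h == -75
Answer: WP = 2*store(arr, h + 1, h)[3*h + 24] + 9*h == -75


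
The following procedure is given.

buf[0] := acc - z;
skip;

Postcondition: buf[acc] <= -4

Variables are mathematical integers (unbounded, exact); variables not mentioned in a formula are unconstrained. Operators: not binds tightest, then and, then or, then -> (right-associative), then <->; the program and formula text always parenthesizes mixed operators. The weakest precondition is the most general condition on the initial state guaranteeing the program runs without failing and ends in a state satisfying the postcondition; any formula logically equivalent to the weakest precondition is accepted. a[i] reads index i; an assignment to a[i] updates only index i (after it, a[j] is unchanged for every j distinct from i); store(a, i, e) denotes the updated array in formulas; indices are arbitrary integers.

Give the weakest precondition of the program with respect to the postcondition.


Working backward. After the program, buf[acc] <= -4 must hold.
Before skip: buf[acc] <= -4
Before buf[0] := acc - z: store(buf, 0, acc - z)[acc] <= -4
Answer: WP = store(buf, 0, acc - z)[acc] <= -4


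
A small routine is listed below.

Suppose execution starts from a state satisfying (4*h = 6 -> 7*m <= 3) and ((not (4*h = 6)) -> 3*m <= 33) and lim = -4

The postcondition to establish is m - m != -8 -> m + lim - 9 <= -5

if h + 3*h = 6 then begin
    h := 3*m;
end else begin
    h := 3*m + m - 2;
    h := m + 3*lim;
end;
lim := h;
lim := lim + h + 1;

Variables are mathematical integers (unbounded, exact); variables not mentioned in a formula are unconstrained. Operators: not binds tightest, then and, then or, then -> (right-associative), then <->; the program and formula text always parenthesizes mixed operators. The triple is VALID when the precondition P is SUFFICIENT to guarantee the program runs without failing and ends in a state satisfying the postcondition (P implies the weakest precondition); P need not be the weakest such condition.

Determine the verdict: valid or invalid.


Working backward. After the program, the postcondition m - m != -8 -> m + lim - 9 <= -5 must hold; in canonical form it is lim + m <= 4.
Before lim := lim + h + 1: h + lim + m <= 3
Before lim := h: 2*h + m <= 3
Then branch requires 7*m <= 3; else branch requires 6*lim + 3*m <= 3.
Before the if: (4*h = 6 -> 7*m <= 3) and ((not (4*h = 6)) -> 6*lim + 3*m <= 3)
The weakest precondition is (4*h = 6 -> 7*m <= 3) and ((not (4*h = 6)) -> 6*lim + 3*m <= 3).
Check whether (4*h = 6 -> 7*m <= 3) and ((not (4*h = 6)) -> 3*m <= 33) and lim = -4 implies it.
Countermodel: at the initial state h = 0, lim = -4, m = 10, the precondition holds but the weakest precondition fails.
Answer: invalid


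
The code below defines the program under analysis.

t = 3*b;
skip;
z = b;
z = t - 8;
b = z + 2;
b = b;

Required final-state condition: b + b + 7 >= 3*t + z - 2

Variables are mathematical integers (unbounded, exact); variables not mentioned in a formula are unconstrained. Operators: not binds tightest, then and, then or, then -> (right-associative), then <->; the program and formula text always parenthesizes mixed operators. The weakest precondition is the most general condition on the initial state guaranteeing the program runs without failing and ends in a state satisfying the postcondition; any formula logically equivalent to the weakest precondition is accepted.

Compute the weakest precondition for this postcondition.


Working backward. After the program, the postcondition b + b + 7 >= 3*t + z - 2 must hold; in canonical form it is 2*b >= 3*t + z - 9.
Before b := b: 2*b >= 3*t + z - 9
Before b := z + 2: z >= 3*t - 13
Before z := t - 8: 2*t <= 5
Before z := b: 2*t <= 5
Before skip: 2*t <= 5
Before t := 3*b: 6*b <= 5
Answer: WP = 6*b <= 5


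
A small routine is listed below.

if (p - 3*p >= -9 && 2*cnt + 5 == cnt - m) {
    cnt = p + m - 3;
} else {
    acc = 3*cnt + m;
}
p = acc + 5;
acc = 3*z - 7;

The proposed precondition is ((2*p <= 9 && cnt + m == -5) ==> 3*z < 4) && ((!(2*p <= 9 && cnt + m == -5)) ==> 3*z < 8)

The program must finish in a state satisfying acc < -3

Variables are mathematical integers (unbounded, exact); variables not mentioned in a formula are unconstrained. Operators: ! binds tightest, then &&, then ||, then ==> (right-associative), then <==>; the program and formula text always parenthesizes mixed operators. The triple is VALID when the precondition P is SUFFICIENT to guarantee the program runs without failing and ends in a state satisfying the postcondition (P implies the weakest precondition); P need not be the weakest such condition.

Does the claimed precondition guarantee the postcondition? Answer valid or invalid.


Working backward. After the program, acc < -3 must hold.
Before acc := 3*z - 7: 3*z < 4
Before p := acc + 5: 3*z < 4
Then branch requires 3*z < 4; else branch requires 3*z < 4.
Before the if: ((2*p <= 9 && cnt + m == -5) ==> 3*z < 4) && ((!(2*p <= 9 && cnt + m == -5)) ==> 3*z < 4)
The weakest precondition is ((2*p <= 9 && cnt + m == -5) ==> 3*z < 4) && ((!(2*p <= 9 && cnt + m == -5)) ==> 3*z < 4).
Check whether ((2*p <= 9 && cnt + m == -5) ==> 3*z < 4) && ((!(2*p <= 9 && cnt + m == -5)) ==> 3*z < 8) implies it.
Countermodel: at the initial state cnt = -5, m = 0, p = 5, z = 2, the precondition holds but the weakest precondition fails.
Answer: invalid


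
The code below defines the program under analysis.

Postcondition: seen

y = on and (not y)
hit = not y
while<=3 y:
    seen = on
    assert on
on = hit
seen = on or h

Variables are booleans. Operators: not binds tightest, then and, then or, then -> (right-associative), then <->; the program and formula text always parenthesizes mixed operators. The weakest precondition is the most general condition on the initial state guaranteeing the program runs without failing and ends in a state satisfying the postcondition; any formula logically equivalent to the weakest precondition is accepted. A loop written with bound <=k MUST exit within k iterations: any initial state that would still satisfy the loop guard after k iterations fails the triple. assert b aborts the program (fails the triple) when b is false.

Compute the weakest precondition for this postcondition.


Working backward. After the program, seen must hold.
Before seen := on or h: on or h
Before on := hit: hit or h
Before the loop (bound <=3), unroll the exhaustion recursion (WP_0 = exit-now case; WP_j = one more guarded iteration, up to j = 3):
  WP_0: (not y) and (hit or h)
  WP_1: (y -> (on and (not y) and (hit or h))) and ((not y) -> (hit or h))
  WP_2: (y -> (on and (y -> (on and (not y) and (hit or h))) and ((not y) -> (hit or h)))) and ((not y) -> (hit or h))
  WP_3: (y -> (on and (y -> (on and (y -> (on and (not y) and (hit or h))) and ((not y) -> (hit or h)))) and ((not y) -> (hit or h)))) and ((not y) -> (hit or h))
So before the loop: (y -> (on and (y -> (on and (y -> (on and (not y) and (hit or h))) and ((not y) -> (hit or h)))) and ((not y) -> (hit or h)))) and ((not y) -> (hit or h))
Before hit := not y: (y -> (on and (y -> (on and (y -> (on and (not y) and ((not y) or h))) and ((not y) -> ((not y) or h)))) and ((not y) -> ((not y) or h)))) and ((not y) -> ((not y) or h))
Before y := on and (not y): ((on and (not y)) -> (on and ((on and (not y)) -> (on and ((on and (not y)) -> (on and (not (on and (not y))) and ((not (on and (not y))) or h))) and ((not (on and (not y))) -> ((not (on and (not y))) or h)))) and ((not (on and (not y))) -> ((not (on and (not y))) or h)))) and ((not (on and (not y))) -> ((not (on and (not y))) or h))
Answer: WP = ((on and (not y)) -> (on and ((on and (not y)) -> (on and ((on and (not y)) -> (on and (not (on and (not y))) and ((not (on and (not y))) or h))) and ((not (on and (not y))) -> ((not (on and (not y))) or h)))) and ((not (on and (not y))) -> ((not (on and (not y))) or h)))) and ((not (on and (not y))) -> ((not (on and (not y))) or h))


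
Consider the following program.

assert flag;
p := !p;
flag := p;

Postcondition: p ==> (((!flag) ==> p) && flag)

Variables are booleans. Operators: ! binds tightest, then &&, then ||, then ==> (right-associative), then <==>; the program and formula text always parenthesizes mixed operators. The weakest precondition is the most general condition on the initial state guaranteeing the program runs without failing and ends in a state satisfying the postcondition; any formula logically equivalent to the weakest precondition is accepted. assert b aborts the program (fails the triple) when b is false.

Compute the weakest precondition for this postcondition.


Working backward. After the program, p ==> (((!flag) ==> p) && flag) must hold.
Before flag := p: p ==> (((!p) ==> p) && p)
Before p := !p: (!p) ==> ((p ==> (!p)) && (!p))
Before assert flag: flag && ((!p) ==> ((p ==> (!p)) && (!p)))
Answer: WP = flag && ((!p) ==> ((p ==> (!p)) && (!p)))


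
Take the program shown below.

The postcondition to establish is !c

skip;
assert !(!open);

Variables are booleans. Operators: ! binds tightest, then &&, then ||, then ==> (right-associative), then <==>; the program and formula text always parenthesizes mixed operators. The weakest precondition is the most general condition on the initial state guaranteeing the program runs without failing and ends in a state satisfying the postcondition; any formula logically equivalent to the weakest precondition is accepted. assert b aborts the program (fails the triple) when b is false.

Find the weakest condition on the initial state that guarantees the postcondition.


Working backward. After the program, !c must hold.
Before assert !(!open): open && (!c)
Before skip: open && (!c)
Answer: WP = open && (!c)


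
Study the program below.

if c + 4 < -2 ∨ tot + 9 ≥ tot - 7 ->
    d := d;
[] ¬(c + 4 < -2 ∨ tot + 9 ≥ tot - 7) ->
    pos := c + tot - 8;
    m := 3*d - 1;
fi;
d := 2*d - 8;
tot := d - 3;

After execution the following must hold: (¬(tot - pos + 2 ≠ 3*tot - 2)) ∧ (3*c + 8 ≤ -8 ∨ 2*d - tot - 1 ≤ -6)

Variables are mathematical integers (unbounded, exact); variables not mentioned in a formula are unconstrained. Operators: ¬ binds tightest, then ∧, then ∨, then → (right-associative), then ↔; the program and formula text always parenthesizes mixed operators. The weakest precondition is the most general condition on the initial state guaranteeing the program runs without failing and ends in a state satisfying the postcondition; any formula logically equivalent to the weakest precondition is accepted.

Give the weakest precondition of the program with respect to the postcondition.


Working backward. After the program, the postcondition (¬(tot - pos + 2 ≠ 3*tot - 2)) ∧ (3*c + 8 ≤ -8 ∨ 2*d - tot - 1 ≤ -6) must hold; in canonical form it is (¬(pos + 2*tot ≠ 4)) ∧ (3*c ≤ -16 ∨ 2*d ≤ tot - 5).
Before tot := d - 3: (¬(2*d + pos ≠ 10)) ∧ (3*c ≤ -16 ∨ d ≤ -8)
Before d := 2*d - 8: (¬(4*d + pos ≠ 26)) ∧ (3*c ≤ -16 ∨ 2*d ≤ 0)
Then branch requires (¬(4*d + pos ≠ 26)) ∧ (3*c ≤ -16 ∨ 2*d ≤ 0); else branch requires (¬(c + 4*d + tot ≠ 34)) ∧ (3*c ≤ -16 ∨ 2*d ≤ 0).
Before the if: (¬(4*d + pos ≠ 26)) ∧ (3*c ≤ -16 ∨ 2*d ≤ 0)
Answer: WP = (¬(4*d + pos ≠ 26)) ∧ (3*c ≤ -16 ∨ 2*d ≤ 0)


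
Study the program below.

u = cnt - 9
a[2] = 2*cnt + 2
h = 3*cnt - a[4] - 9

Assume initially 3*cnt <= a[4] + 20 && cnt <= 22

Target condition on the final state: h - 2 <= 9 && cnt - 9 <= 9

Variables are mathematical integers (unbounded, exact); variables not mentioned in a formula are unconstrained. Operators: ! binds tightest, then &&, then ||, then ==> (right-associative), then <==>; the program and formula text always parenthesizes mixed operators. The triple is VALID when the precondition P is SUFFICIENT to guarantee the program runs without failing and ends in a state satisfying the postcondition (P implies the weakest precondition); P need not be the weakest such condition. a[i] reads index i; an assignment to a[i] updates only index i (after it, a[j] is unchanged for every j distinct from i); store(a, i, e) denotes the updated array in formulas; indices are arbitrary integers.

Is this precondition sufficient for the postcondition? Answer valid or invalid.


Working backward. After the program, the postcondition h - 2 <= 9 && cnt - 9 <= 9 must hold; in canonical form it is h <= 11 && cnt <= 18.
Before h := 3*cnt - a[4] - 9: 3*cnt <= a[4] + 20 && cnt <= 18
Before a[2] := 2*cnt + 2: 3*cnt <= a[4] + 20 && cnt <= 18
Before u := cnt - 9: 3*cnt <= a[4] + 20 && cnt <= 18
The weakest precondition is 3*cnt <= a[4] + 20 && cnt <= 18.
Check whether 3*cnt <= a[4] + 20 && cnt <= 22 implies it.
Countermodel: at the initial state a = {[4] = 37, elsewhere 37}, cnt = 19, the precondition holds but the weakest precondition fails.
Answer: invalid


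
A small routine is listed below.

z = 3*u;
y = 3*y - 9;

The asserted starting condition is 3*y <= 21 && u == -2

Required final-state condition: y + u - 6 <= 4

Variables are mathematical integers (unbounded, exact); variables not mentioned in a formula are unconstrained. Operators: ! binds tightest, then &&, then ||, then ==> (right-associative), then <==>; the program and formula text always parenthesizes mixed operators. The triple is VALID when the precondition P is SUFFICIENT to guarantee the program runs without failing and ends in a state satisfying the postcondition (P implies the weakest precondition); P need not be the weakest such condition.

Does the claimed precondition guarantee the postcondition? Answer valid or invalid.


Working backward. After the program, the postcondition y + u - 6 <= 4 must hold; in canonical form it is u + y <= 10.
Before y := 3*y - 9: u + 3*y <= 19
Before z := 3*u: u + 3*y <= 19
The weakest precondition is u + 3*y <= 19.
Check whether 3*y <= 21 && u == -2 implies it.
Every state satisfying the precondition satisfies the weakest precondition: the implication holds.
Answer: valid


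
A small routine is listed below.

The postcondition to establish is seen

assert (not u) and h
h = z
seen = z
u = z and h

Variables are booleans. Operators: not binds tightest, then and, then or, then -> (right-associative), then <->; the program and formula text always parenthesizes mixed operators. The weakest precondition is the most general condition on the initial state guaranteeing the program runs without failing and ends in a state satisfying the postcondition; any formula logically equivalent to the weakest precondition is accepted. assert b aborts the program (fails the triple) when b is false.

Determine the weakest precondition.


Working backward. After the program, seen must hold.
Before u := z and h: seen
Before seen := z: z
Before h := z: z
Before assert (not u) and h: (not u) and h and z
Answer: WP = (not u) and h and z


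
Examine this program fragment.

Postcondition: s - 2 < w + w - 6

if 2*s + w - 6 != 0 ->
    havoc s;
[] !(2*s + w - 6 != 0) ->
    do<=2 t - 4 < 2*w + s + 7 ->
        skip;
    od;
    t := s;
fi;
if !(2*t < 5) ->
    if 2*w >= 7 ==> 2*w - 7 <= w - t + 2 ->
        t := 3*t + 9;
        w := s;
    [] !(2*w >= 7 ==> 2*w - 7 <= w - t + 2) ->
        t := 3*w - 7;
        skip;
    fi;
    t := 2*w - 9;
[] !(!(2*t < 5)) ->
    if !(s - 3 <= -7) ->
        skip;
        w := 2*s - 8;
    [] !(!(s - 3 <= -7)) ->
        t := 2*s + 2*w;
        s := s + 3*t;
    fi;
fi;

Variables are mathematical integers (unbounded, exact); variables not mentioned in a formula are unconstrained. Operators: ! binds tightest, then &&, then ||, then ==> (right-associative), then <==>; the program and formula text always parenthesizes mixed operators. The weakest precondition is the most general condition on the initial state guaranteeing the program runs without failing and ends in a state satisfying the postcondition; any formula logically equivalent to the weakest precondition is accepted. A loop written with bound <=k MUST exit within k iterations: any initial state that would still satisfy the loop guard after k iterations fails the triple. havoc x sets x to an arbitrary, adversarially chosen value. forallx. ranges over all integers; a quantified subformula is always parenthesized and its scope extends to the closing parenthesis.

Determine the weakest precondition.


Working backward. After the program, the postcondition s - 2 < w + w - 6 must hold; in canonical form it is s < 2*w - 4.
Then branch requires ((2*w >= 7 ==> t + w <= 9) ==> s > 4) && ((!(2*w >= 7 ==> t + w <= 9)) ==> s < 2*w - 4); else branch requires ((!(s <= -4)) ==> 3*s > 20) && (s <= -4 ==> 7*s + 4*w < -4).
Before the if: ((!(2*t < 5)) ==> (((2*w >= 7 ==> t + w <= 9) ==> s > 4) && ((!(2*w >= 7 ==> t + w <= 9)) ==> s < 2*w - 4))) && (2*t < 5 ==> (((!(s <= -4)) ==> 3*s > 20) && (s <= -4 ==> 7*s + 4*w < -4)))
Then branch requires forall s_1. (((!(2*t < 5)) ==> (((2*w >= 7 ==> t + w <= 9) ==> s_1 > 4) && ((!(2*w >= 7 ==> t + w <= 9)) ==> s_1 < 2*w - 4))) && (2*t < 5 ==> (((!(s_1 <= -4)) ==> 3*s_1 > 20) && (s_1 <= -4 ==> 7*s_1 + 4*w < -4)))); else branch requires (t < s + 2*w + 11 ==> ((t < s + 2*w + 11 ==> ((!(t < s + 2*w + 11)) && ((!(2*s < 5)) ==> (((2*w >= 7 ==> s + w <= 9) ==> s > 4) && ((!(2*w >= 7 ==> s + w <= 9)) ==> s < 2*w - 4))) && (2*s < 5 ==> (((!(s <= -4)) ==> 3*s > 20) && (s <= -4 ==> 7*s + 4*w < -4))))) && ((!(t < s + 2*w + 11)) ==> (((!(2*s < 5)) ==> (((2*w >= 7 ==> s + w <= 9) ==> s > 4) && ((!(2*w >= 7 ==> s + w <= 9)) ==> s < 2*w - 4))) && (2*s < 5 ==> (((!(s <= -4)) ==> 3*s > 20) && (s <= -4 ==> 7*s + 4*w < -4))))))) && ((!(t < s + 2*w + 11)) ==> (((!(2*s < 5)) ==> (((2*w >= 7 ==> s + w <= 9) ==> s > 4) && ((!(2*w >= 7 ==> s + w <= 9)) ==> s < 2*w - 4))) && (2*s < 5 ==> (((!(s <= -4)) ==> 3*s > 20) && (s <= -4 ==> 7*s + 4*w < -4))))).
Before the if: (2*s + w != 6 ==> (forall s_1. (((!(2*t < 5)) ==> (((2*w >= 7 ==> t + w <= 9) ==> s_1 > 4) && ((!(2*w >= 7 ==> t + w <= 9)) ==> s_1 < 2*w - 4))) && (2*t < 5 ==> (((!(s_1 <= -4)) ==> 3*s_1 > 20) && (s_1 <= -4 ==> 7*s_1 + 4*w < -4)))))) && ((!(2*s + w != 6)) ==> ((t < s + 2*w + 11 ==> ((t < s + 2*w + 11 ==> ((!(t < s + 2*w + 11)) && ((!(2*s < 5)) ==> (((2*w >= 7 ==> s + w <= 9) ==> s > 4) && ((!(2*w >= 7 ==> s + w <= 9)) ==> s < 2*w - 4))) && (2*s < 5 ==> (((!(s <= -4)) ==> 3*s > 20) && (s <= -4 ==> 7*s + 4*w < -4))))) && ((!(t < s + 2*w + 11)) ==> (((!(2*s < 5)) ==> (((2*w >= 7 ==> s + w <= 9) ==> s > 4) && ((!(2*w >= 7 ==> s + w <= 9)) ==> s < 2*w - 4))) && (2*s < 5 ==> (((!(s <= -4)) ==> 3*s > 20) && (s <= -4 ==> 7*s + 4*w < -4))))))) && ((!(t < s + 2*w + 11)) ==> (((!(2*s < 5)) ==> (((2*w >= 7 ==> s + w <= 9) ==> s > 4) && ((!(2*w >= 7 ==> s + w <= 9)) ==> s < 2*w - 4))) && (2*s < 5 ==> (((!(s <= -4)) ==> 3*s > 20) && (s <= -4 ==> 7*s + 4*w < -4)))))))
Answer: WP = (2*s + w != 6 ==> (forall s_1. (((!(2*t < 5)) ==> (((2*w >= 7 ==> t + w <= 9) ==> s_1 > 4) && ((!(2*w >= 7 ==> t + w <= 9)) ==> s_1 < 2*w - 4))) && (2*t < 5 ==> (((!(s_1 <= -4)) ==> 3*s_1 > 20) && (s_1 <= -4 ==> 7*s_1 + 4*w < -4)))))) && ((!(2*s + w != 6)) ==> ((t < s + 2*w + 11 ==> ((t < s + 2*w + 11 ==> ((!(t < s + 2*w + 11)) && ((!(2*s < 5)) ==> (((2*w >= 7 ==> s + w <= 9) ==> s > 4) && ((!(2*w >= 7 ==> s + w <= 9)) ==> s < 2*w - 4))) && (2*s < 5 ==> (((!(s <= -4)) ==> 3*s > 20) && (s <= -4 ==> 7*s + 4*w < -4))))) && ((!(t < s + 2*w + 11)) ==> (((!(2*s < 5)) ==> (((2*w >= 7 ==> s + w <= 9) ==> s > 4) && ((!(2*w >= 7 ==> s + w <= 9)) ==> s < 2*w - 4))) && (2*s < 5 ==> (((!(s <= -4)) ==> 3*s > 20) && (s <= -4 ==> 7*s + 4*w < -4))))))) && ((!(t < s + 2*w + 11)) ==> (((!(2*s < 5)) ==> (((2*w >= 7 ==> s + w <= 9) ==> s > 4) && ((!(2*w >= 7 ==> s + w <= 9)) ==> s < 2*w - 4))) && (2*s < 5 ==> (((!(s <= -4)) ==> 3*s > 20) && (s <= -4 ==> 7*s + 4*w < -4)))))))


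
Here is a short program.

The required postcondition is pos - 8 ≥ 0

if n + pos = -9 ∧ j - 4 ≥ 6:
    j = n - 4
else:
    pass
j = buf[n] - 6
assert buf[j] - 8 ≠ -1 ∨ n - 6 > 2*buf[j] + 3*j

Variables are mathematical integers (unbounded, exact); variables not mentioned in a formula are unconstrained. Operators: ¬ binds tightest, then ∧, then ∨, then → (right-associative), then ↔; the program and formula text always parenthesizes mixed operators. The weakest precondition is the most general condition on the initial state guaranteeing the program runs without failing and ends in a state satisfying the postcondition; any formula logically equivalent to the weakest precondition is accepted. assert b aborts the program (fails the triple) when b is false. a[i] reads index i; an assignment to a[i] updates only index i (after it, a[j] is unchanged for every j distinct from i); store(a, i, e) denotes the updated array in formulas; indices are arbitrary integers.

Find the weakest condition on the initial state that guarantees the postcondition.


Working backward. After the program, the postcondition pos - 8 ≥ 0 must hold; in canonical form it is pos ≥ 8.
Before assert buf[j] - 8 ≠ -1 ∨ n - 6 > 2*buf[j] + 3*j: (buf[j] ≠ 7 ∨ n > 2*buf[j] + 3*j + 6) ∧ pos ≥ 8
Before j := buf[n] - 6: (buf[buf[n] - 6] ≠ 7 ∨ n > 2*buf[buf[n] - 6] + 3*buf[n] - 12) ∧ pos ≥ 8
Then branch requires (buf[buf[n] - 6] ≠ 7 ∨ n > 2*buf[buf[n] - 6] + 3*buf[n] - 12) ∧ pos ≥ 8; else branch requires (buf[buf[n] - 6] ≠ 7 ∨ n > 2*buf[buf[n] - 6] + 3*buf[n] - 12) ∧ pos ≥ 8.
Before the if: ((n + pos = -9 ∧ j ≥ 10) → ((buf[buf[n] - 6] ≠ 7 ∨ n > 2*buf[buf[n] - 6] + 3*buf[n] - 12) ∧ pos ≥ 8)) ∧ ((¬(n + pos = -9 ∧ j ≥ 10)) → ((buf[buf[n] - 6] ≠ 7 ∨ n > 2*buf[buf[n] - 6] + 3*buf[n] - 12) ∧ pos ≥ 8))
Answer: WP = ((n + pos = -9 ∧ j ≥ 10) → ((buf[buf[n] - 6] ≠ 7 ∨ n > 2*buf[buf[n] - 6] + 3*buf[n] - 12) ∧ pos ≥ 8)) ∧ ((¬(n + pos = -9 ∧ j ≥ 10)) → ((buf[buf[n] - 6] ≠ 7 ∨ n > 2*buf[buf[n] - 6] + 3*buf[n] - 12) ∧ pos ≥ 8))


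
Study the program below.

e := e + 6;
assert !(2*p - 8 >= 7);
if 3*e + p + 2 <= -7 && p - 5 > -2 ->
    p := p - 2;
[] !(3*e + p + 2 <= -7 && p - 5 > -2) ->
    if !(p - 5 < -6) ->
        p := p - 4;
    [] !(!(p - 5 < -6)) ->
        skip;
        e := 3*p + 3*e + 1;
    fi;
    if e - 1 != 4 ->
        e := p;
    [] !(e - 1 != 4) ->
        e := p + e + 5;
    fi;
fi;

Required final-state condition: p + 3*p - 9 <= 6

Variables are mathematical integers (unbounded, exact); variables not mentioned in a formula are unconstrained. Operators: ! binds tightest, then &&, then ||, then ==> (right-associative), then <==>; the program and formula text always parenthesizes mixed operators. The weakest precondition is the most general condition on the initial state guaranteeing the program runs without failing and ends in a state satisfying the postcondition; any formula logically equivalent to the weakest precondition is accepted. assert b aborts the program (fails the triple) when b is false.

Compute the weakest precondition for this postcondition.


Working backward. After the program, the postcondition p + 3*p - 9 <= 6 must hold; in canonical form it is 4*p <= 15.
Then branch requires 4*p <= 23; else branch requires ((!(p < -1)) ==> ((e != 5 ==> 4*p <= 31) && ((!(e != 5)) ==> 4*p <= 31))) && (p < -1 ==> ((3*e + 3*p != 4 ==> 4*p <= 15) && ((!(3*e + 3*p != 4)) ==> 4*p <= 15))).
Before the if: ((3*e + p <= -9 && p > 3) ==> 4*p <= 23) && ((!(3*e + p <= -9 && p > 3)) ==> (((!(p < -1)) ==> ((e != 5 ==> 4*p <= 31) && ((!(e != 5)) ==> 4*p <= 31))) && (p < -1 ==> ((3*e + 3*p != 4 ==> 4*p <= 15) && ((!(3*e + 3*p != 4)) ==> 4*p <= 15)))))
Before assert !(2*p - 8 >= 7): (!(2*p >= 15)) && ((3*e + p <= -9 && p > 3) ==> 4*p <= 23) && ((!(3*e + p <= -9 && p > 3)) ==> (((!(p < -1)) ==> ((e != 5 ==> 4*p <= 31) && ((!(e != 5)) ==> 4*p <= 31))) && (p < -1 ==> ((3*e + 3*p != 4 ==> 4*p <= 15) && ((!(3*e + 3*p != 4)) ==> 4*p <= 15)))))
Before e := e + 6: (!(2*p >= 15)) && ((3*e + p <= -27 && p > 3) ==> 4*p <= 23) && ((!(3*e + p <= -27 && p > 3)) ==> (((!(p < -1)) ==> ((e != -1 ==> 4*p <= 31) && ((!(e != -1)) ==> 4*p <= 31))) && (p < -1 ==> ((3*e + 3*p != -14 ==> 4*p <= 15) && ((!(3*e + 3*p != -14)) ==> 4*p <= 15)))))
Answer: WP = (!(2*p >= 15)) && ((3*e + p <= -27 && p > 3) ==> 4*p <= 23) && ((!(3*e + p <= -27 && p > 3)) ==> (((!(p < -1)) ==> ((e != -1 ==> 4*p <= 31) && ((!(e != -1)) ==> 4*p <= 31))) && (p < -1 ==> ((3*e + 3*p != -14 ==> 4*p <= 15) && ((!(3*e + 3*p != -14)) ==> 4*p <= 15)))))


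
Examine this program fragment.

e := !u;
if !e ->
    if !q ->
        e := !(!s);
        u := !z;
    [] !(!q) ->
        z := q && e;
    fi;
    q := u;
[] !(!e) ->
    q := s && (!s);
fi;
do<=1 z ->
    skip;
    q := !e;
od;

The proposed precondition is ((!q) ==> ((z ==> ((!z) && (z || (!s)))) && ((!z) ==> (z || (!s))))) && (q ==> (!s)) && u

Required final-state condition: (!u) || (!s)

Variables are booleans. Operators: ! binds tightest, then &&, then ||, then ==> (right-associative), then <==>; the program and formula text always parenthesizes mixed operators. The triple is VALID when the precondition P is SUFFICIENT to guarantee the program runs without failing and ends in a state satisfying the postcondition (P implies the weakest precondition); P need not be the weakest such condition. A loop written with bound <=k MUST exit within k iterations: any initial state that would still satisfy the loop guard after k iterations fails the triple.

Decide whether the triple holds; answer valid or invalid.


Working backward. After the program, (!u) || (!s) must hold.
Before the loop (bound <=1), unroll the exhaustion recursion (WP_0 = exit-now case; WP_j = one more guarded iteration, up to j = 1):
  WP_0: (!z) && ((!u) || (!s))
  WP_1: (z ==> ((!z) && ((!u) || (!s)))) && ((!z) ==> ((!u) || (!s)))
So before the loop: (z ==> ((!z) && ((!u) || (!s)))) && ((!z) ==> ((!u) || (!s)))
Then branch requires ((!q) ==> ((z ==> ((!z) && (z || (!s)))) && ((!z) ==> (z || (!s))))) && (q ==> (((q && e) ==> ((!(q && e)) && ((!u) || (!s)))) && ((!(q && e)) ==> ((!u) || (!s))))); else branch requires (z ==> ((!z) && ((!u) || (!s)))) && ((!z) ==> ((!u) || (!s))).
Before the if: ((!e) ==> (((!q) ==> ((z ==> ((!z) && (z || (!s)))) && ((!z) ==> (z || (!s))))) && (q ==> (((q && e) ==> ((!(q && e)) && ((!u) || (!s)))) && ((!(q && e)) ==> ((!u) || (!s))))))) && (e ==> ((z ==> ((!z) && ((!u) || (!s)))) && ((!z) ==> ((!u) || (!s)))))
Before e := !u: (u ==> (((!q) ==> ((z ==> ((!z) && (z || (!s)))) && ((!z) ==> (z || (!s))))) && (q ==> (((q && (!u)) ==> ((!(q && (!u))) && ((!u) || (!s)))) && ((!(q && (!u))) ==> ((!u) || (!s))))))) && ((!u) ==> ((z ==> ((!z) && ((!u) || (!s)))) && ((!z) ==> ((!u) || (!s)))))
The weakest precondition is (u ==> (((!q) ==> ((z ==> ((!z) && (z || (!s)))) && ((!z) ==> (z || (!s))))) && (q ==> (((q && (!u)) ==> ((!(q && (!u))) && ((!u) || (!s)))) && ((!(q && (!u))) ==> ((!u) || (!s))))))) && ((!u) ==> ((z ==> ((!z) && ((!u) || (!s)))) && ((!z) ==> ((!u) || (!s))))).
Check whether ((!q) ==> ((z ==> ((!z) && (z || (!s)))) && ((!z) ==> (z || (!s))))) && (q ==> (!s)) && u implies it.
Every state satisfying the precondition satisfies the weakest precondition: the implication holds.
Answer: valid


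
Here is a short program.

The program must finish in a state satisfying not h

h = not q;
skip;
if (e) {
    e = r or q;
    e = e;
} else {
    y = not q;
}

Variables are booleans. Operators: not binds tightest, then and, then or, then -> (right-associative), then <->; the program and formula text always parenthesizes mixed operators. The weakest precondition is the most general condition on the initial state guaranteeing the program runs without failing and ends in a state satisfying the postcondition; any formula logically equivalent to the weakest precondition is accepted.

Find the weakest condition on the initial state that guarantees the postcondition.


Working backward. After the program, not h must hold.
Then branch requires not h; else branch requires not h.
Before the if: (e -> (not h)) and ((not e) -> (not h))
Before skip: (e -> (not h)) and ((not e) -> (not h))
Before h := not q: (e -> q) and ((not e) -> q)
Answer: WP = (e -> q) and ((not e) -> q)


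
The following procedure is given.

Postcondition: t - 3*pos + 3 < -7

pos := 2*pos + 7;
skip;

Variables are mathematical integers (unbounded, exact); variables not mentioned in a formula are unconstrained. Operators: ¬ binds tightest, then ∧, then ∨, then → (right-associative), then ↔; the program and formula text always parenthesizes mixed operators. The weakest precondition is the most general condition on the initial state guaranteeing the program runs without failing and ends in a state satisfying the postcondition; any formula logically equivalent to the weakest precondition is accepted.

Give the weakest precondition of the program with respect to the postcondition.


Working backward. After the program, the postcondition t - 3*pos + 3 < -7 must hold; in canonical form it is t < 3*pos - 10.
Before skip: t < 3*pos - 10
Before pos := 2*pos + 7: t < 6*pos + 11
Answer: WP = t < 6*pos + 11


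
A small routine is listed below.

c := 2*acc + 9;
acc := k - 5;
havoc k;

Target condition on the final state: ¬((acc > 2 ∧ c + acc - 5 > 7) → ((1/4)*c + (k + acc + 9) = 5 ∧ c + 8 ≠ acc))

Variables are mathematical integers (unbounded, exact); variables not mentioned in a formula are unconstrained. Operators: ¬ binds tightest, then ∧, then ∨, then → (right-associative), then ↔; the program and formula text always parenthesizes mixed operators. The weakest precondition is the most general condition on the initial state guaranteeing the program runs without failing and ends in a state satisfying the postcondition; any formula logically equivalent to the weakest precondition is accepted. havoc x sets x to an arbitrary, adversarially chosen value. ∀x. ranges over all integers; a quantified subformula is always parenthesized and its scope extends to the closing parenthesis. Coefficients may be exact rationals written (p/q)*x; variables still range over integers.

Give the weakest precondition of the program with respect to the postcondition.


Working backward. After the program, the postcondition ¬((acc > 2 ∧ c + acc - 5 > 7) → ((1/4)*c + (k + acc + 9) = 5 ∧ c + 8 ≠ acc)) must hold; in canonical form it is ¬((acc > 2 ∧ acc + c > 12) → (acc + (1/4)*c + k = -4 ∧ c ≠ acc - 8)).
Before havoc k: ∀k_1. (¬((acc > 2 ∧ acc + c > 12) → (acc + (1/4)*c + k_1 = -4 ∧ c ≠ acc - 8)))
Before acc := k - 5: ∀k_1. (¬((k > 7 ∧ c + k > 17) → ((1/4)*c + k + k_1 = 1 ∧ c ≠ k - 13)))
Before c := 2*acc + 9: ∀k_1. (¬((k > 7 ∧ 2*acc + k > 8) → ((1/2)*acc + k + k_1 = -5/4 ∧ 2*acc ≠ k - 22)))
Answer: WP = ∀k_1. (¬((k > 7 ∧ 2*acc + k > 8) → ((1/2)*acc + k + k_1 = -5/4 ∧ 2*acc ≠ k - 22)))


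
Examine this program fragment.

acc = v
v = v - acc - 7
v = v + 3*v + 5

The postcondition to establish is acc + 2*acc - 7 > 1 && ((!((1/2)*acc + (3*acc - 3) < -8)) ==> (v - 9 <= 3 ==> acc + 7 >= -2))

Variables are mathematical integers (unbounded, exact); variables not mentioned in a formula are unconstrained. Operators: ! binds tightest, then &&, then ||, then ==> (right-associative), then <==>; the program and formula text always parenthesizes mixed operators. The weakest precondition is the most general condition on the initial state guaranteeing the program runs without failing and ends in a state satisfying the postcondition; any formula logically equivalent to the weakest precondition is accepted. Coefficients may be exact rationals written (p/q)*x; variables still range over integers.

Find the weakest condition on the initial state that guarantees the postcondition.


Working backward. After the program, the postcondition acc + 2*acc - 7 > 1 && ((!((1/2)*acc + (3*acc - 3) < -8)) ==> (v - 9 <= 3 ==> acc + 7 >= -2)) must hold; in canonical form it is 3*acc > 8 && ((!((7/2)*acc < -5)) ==> (v <= 12 ==> acc >= -9)).
Before v := v + 3*v + 5: 3*acc > 8 && ((!((7/2)*acc < -5)) ==> (4*v <= 7 ==> acc >= -9))
Before v := v - acc - 7: 3*acc > 8 && ((!((7/2)*acc < -5)) ==> (4*v <= 4*acc + 35 ==> acc >= -9))
Before acc := v: 3*v > 8 && ((!((7/2)*v < -5)) ==> v >= -9)
Answer: WP = 3*v > 8 && ((!((7/2)*v < -5)) ==> v >= -9)


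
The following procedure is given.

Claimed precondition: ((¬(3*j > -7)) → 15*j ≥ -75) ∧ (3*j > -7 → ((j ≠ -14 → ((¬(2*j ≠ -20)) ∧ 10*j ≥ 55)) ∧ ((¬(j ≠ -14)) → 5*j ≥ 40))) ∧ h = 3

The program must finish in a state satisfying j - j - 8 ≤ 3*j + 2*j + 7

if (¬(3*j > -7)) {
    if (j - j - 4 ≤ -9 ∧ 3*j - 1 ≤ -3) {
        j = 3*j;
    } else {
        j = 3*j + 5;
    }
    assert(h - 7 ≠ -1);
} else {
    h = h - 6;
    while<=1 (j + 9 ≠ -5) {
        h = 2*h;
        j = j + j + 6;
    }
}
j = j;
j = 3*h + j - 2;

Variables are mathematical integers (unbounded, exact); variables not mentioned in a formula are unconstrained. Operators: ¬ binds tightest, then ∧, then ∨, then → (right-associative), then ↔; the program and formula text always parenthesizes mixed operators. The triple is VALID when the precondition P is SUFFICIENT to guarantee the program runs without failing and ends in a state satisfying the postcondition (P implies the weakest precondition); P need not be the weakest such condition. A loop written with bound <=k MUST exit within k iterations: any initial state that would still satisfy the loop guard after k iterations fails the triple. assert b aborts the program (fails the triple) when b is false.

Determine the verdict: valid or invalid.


Working backward. After the program, the postcondition j - j - 8 ≤ 3*j + 2*j + 7 must hold; in canonical form it is 5*j ≥ -15.
Before j := 3*h + j - 2: 15*h + 5*j ≥ -5
Before j := j: 15*h + 5*j ≥ -5
Then branch requires h ≠ 6 ∧ 15*h + 15*j ≥ -30; else branch requires (j ≠ -14 → ((¬(2*j ≠ -20)) ∧ 30*h + 10*j ≥ 145)) ∧ ((¬(j ≠ -14)) → 15*h + 5*j ≥ 85).
Before the if: ((¬(3*j > -7)) → (h ≠ 6 ∧ 15*h + 15*j ≥ -30)) ∧ (3*j > -7 → ((j ≠ -14 → ((¬(2*j ≠ -20)) ∧ 30*h + 10*j ≥ 145)) ∧ ((¬(j ≠ -14)) → 15*h + 5*j ≥ 85)))
The weakest precondition is ((¬(3*j > -7)) → (h ≠ 6 ∧ 15*h + 15*j ≥ -30)) ∧ (3*j > -7 → ((j ≠ -14 → ((¬(2*j ≠ -20)) ∧ 30*h + 10*j ≥ 145)) ∧ ((¬(j ≠ -14)) → 15*h + 5*j ≥ 85))).
Check whether ((¬(3*j > -7)) → 15*j ≥ -75) ∧ (3*j > -7 → ((j ≠ -14 → ((¬(2*j ≠ -20)) ∧ 10*j ≥ 55)) ∧ ((¬(j ≠ -14)) → 5*j ≥ 40))) ∧ h = 3 implies it.
Every state satisfying the precondition satisfies the weakest precondition: the implication holds.
Answer: valid


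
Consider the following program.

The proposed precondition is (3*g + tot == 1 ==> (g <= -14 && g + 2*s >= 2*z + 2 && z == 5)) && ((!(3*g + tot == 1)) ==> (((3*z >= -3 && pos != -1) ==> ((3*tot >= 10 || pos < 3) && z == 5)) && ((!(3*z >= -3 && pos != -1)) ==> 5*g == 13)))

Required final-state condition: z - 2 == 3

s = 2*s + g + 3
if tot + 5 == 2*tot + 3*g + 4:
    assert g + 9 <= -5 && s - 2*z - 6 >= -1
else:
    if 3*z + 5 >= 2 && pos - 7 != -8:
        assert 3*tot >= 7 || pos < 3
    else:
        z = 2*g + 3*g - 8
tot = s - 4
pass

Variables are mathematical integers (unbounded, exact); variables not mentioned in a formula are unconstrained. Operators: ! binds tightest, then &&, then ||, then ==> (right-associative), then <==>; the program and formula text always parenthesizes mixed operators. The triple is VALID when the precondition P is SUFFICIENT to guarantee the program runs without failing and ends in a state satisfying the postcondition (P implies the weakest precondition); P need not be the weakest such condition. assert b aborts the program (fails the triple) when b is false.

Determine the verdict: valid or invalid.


Working backward. After the program, the postcondition z - 2 == 3 must hold; in canonical form it is z == 5.
Before skip: z == 5
Before tot := s - 4: z == 5
Then branch requires g <= -14 && s >= 2*z + 5 && z == 5; else branch requires ((3*z >= -3 && pos != -1) ==> ((3*tot >= 7 || pos < 3) && z == 5)) && ((!(3*z >= -3 && pos != -1)) ==> 5*g == 13).
Before the if: (3*g + tot == 1 ==> (g <= -14 && s >= 2*z + 5 && z == 5)) && ((!(3*g + tot == 1)) ==> (((3*z >= -3 && pos != -1) ==> ((3*tot >= 7 || pos < 3) && z == 5)) && ((!(3*z >= -3 && pos != -1)) ==> 5*g == 13)))
Before s := 2*s + g + 3: (3*g + tot == 1 ==> (g <= -14 && g + 2*s >= 2*z + 2 && z == 5)) && ((!(3*g + tot == 1)) ==> (((3*z >= -3 && pos != -1) ==> ((3*tot >= 7 || pos < 3) && z == 5)) && ((!(3*z >= -3 && pos != -1)) ==> 5*g == 13)))
The weakest precondition is (3*g + tot == 1 ==> (g <= -14 && g + 2*s >= 2*z + 2 && z == 5)) && ((!(3*g + tot == 1)) ==> (((3*z >= -3 && pos != -1) ==> ((3*tot >= 7 || pos < 3) && z == 5)) && ((!(3*z >= -3 && pos != -1)) ==> 5*g == 13))).
Check whether (3*g + tot == 1 ==> (g <= -14 && g + 2*s >= 2*z + 2 && z == 5)) && ((!(3*g + tot == 1)) ==> (((3*z >= -3 && pos != -1) ==> ((3*tot >= 10 || pos < 3) && z == 5)) && ((!(3*z >= -3 && pos != -1)) ==> 5*g == 13))) implies it.
Every state satisfying the precondition satisfies the weakest precondition: the implication holds.
Answer: valid


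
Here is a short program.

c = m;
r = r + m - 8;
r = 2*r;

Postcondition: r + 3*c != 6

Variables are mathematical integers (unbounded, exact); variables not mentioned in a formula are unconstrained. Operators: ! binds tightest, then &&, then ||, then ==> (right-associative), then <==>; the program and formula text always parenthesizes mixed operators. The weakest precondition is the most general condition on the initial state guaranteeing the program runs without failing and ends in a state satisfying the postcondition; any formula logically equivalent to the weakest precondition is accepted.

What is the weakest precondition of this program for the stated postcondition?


Working backward. After the program, the postcondition r + 3*c != 6 must hold; in canonical form it is 3*c + r != 6.
Before r := 2*r: 3*c + 2*r != 6
Before r := r + m - 8: 3*c + 2*m + 2*r != 22
Before c := m: 5*m + 2*r != 22
Answer: WP = 5*m + 2*r != 22


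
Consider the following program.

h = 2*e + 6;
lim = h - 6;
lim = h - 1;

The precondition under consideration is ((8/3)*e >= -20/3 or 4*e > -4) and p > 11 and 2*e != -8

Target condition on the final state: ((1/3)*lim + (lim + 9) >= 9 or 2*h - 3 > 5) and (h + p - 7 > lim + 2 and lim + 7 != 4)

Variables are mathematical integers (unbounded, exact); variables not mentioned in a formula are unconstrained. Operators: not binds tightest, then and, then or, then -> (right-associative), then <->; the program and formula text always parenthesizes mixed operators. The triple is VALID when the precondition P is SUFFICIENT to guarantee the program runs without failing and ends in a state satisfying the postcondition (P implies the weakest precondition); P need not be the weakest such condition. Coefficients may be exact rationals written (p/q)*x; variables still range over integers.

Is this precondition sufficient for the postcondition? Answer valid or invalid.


Working backward. After the program, the postcondition ((1/3)*lim + (lim + 9) >= 9 or 2*h - 3 > 5) and (h + p - 7 > lim + 2 and lim + 7 != 4) must hold; in canonical form it is ((4/3)*lim >= 0 or 2*h > 8) and h + p > lim + 9 and lim != -3.
Before lim := h - 1: ((4/3)*h >= 4/3 or 2*h > 8) and p > 8 and h != -2
Before lim := h - 6: ((4/3)*h >= 4/3 or 2*h > 8) and p > 8 and h != -2
Before h := 2*e + 6: ((8/3)*e >= -20/3 or 4*e > -4) and p > 8 and 2*e != -8
The weakest precondition is ((8/3)*e >= -20/3 or 4*e > -4) and p > 8 and 2*e != -8.
Check whether ((8/3)*e >= -20/3 or 4*e > -4) and p > 11 and 2*e != -8 implies it.
Every state satisfying the precondition satisfies the weakest precondition: the implication holds.
Answer: valid
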